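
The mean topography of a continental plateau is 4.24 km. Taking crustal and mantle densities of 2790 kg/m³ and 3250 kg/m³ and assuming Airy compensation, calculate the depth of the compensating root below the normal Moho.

Balancing pressure at the compensation depth: the weight of the topography is balanced by the buoyancy of the root, ρ_c h = (ρ_m − ρ_c) r.
r = h · ρ_c / (ρ_m − ρ_c) = 4.24 km × 2790 / (3250 − 2790) = 25.7 km.

25.7 km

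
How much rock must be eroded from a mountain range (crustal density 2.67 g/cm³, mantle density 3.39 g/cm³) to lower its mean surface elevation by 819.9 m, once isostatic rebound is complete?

Net drop Δ = e − u = e − e ρ_c/ρ_m = e (ρ_m − ρ_c)/ρ_m.
e = Δ ρ_m/(ρ_m − ρ_c) = 819.9 m × 3.39/0.72 = 3860 m.

3860 m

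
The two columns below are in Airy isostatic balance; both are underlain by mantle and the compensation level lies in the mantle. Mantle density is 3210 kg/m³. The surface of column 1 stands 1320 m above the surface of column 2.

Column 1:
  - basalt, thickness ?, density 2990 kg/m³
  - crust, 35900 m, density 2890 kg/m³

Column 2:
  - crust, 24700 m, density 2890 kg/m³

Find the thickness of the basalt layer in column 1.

Take the compensation level at the base of the deeper column (depth z_c below the surface of column 1) and equate Σ ρ_i t_i down to z_c; mantle fills any gap and the z_c terms cancel.
Column 1: x×2990 + 35900×2890 + (z_c − 35900 − x)×3210
Column 2: 1320×0 + 24700×2890 + (z_c − 1320 − 24700)×3210
The z_c×3210 term appears on both sides and cancels. Collect the known terms of each column as K = Σ(ρt)_known − 3210 × (depth of known layers): K_1 = 103751000 − 3210×35900 = −11488000; K_2 = 71383000 − 3210×(1320 + 24700) = −12141200.
Balance: K_1 − x×(3210 − 2990) = K_2, so x = (K_1 − K_2)/(3210 − 2990) = 653200/220 = 2970 m.

2970 m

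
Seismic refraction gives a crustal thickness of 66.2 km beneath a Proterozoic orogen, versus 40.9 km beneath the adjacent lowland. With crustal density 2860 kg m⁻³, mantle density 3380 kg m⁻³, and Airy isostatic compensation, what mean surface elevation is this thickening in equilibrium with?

Excess crust Δ = 66.2 km − 40.9 km = 25.3 km, split between elevation h and root r with h + r = Δ.
Airy balance ρ_c h = (ρ_m − ρ_c) r gives r = h ρ_c/(ρ_m − ρ_c), so h (1 + ρ_c/(ρ_m − ρ_c)) = Δ, i.e. h = Δ (ρ_m − ρ_c)/ρ_m.
h = 25.3 km × 520/3380 = 3.89 km.

3.89 km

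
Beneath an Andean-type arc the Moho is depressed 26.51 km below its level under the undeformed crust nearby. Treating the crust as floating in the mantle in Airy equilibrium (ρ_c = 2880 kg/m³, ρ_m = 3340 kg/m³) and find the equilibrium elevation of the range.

Isostatic balance requires: ρ_c h = (ρ_m − ρ_c) r.
h = r (ρ_m − ρ_c) / ρ_c = 26.51 km × (3340 − 2880) / 2880 = 4.23 km.

4.23 km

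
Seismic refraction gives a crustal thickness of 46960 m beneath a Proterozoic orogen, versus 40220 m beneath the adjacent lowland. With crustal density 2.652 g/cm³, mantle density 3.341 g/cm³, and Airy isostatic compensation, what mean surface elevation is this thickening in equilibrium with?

1390 m

Excess crust Δ = 46960 m − 40220 m = 6740 m, split between elevation h and root r with h + r = Δ.
Airy balance ρ_c h = (ρ_m − ρ_c) r gives r = h ρ_c/(ρ_m − ρ_c), so h (1 + ρ_c/(ρ_m − ρ_c)) = Δ, i.e. h = Δ (ρ_m − ρ_c)/ρ_m.
h = 6740 m × 0.689/3.341 = 1390 m.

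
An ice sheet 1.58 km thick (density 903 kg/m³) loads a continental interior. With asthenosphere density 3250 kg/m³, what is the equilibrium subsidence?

0.439 km

Balancing pressure at the compensation depth: the ice load ρ_ice t is balanced by mantle displaced below, ρ_m s.
s = t ρ_ice / ρ_m = 1.58 km × 903/3250 = 0.439 km.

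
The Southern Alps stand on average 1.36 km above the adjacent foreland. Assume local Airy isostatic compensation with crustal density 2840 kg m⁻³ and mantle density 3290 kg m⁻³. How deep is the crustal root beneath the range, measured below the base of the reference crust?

8.58 km

Equating mass per unit area of the two columns: the weight of the topography is balanced by the buoyancy of the root, ρ_c h = (ρ_m − ρ_c) r.
r = h · ρ_c / (ρ_m − ρ_c) = 1.36 km × 2840 / (3290 − 2840) = 8.58 km.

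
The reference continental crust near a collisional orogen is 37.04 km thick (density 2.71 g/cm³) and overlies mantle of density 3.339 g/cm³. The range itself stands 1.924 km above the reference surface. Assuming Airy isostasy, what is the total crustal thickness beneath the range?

Root depth r = h ρ_c / (ρ_m − ρ_c) = 1.924 km × 2.71 / 0.629 = 8.289 km.
Total thickness = T + h + r = 37.04 km + 1.924 km + 8.289 km = 47.3 km.

47.3 km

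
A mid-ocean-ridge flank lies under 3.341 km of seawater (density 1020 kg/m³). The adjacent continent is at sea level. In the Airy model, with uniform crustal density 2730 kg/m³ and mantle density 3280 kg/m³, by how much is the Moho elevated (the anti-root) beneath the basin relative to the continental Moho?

By Archimedes' principle applied to the lithosphere: replacing crust with seawater at the top is compensated by replacing crust with mantle at the base: d (ρ_c − ρ_w) = a (ρ_m − ρ_c).
a = d (ρ_c − ρ_w)/(ρ_m − ρ_c) = 3.341 km × 1710/550 = 10.4 km.

10.4 km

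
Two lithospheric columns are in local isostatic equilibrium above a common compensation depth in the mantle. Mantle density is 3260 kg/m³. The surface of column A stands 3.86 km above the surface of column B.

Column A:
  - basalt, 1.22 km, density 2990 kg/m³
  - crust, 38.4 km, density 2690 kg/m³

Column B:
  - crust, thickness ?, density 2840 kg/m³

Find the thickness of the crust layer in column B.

Take the compensation level at the base of the deeper column (depth z_c below the surface of column A) and equate Σ ρ_i t_i down to z_c; mantle fills any gap and the z_c terms cancel.
Column A: 1.22×2990 + 38.4×2690 + (z_c − 39.62)×3260
Column B: 3.86×0 + x×2840 + (z_c − 3.86 − 0 − x)×3260
The z_c×3260 term appears on both sides and cancels. Collect the known terms of each column as K = Σ(ρt)_known − 3260 × (depth of known layers): K_A = 106943.8 − 3260×39.62 = −22217.4; K_B = 0 − 3260×(3.86 + 0) = −12583.6.
Balance: K_A = K_B − x×(3260 − 2840), so x = (K_B − K_A)/(3260 − 2840) = 9633.8/420 = 22.9 km.

22.9 km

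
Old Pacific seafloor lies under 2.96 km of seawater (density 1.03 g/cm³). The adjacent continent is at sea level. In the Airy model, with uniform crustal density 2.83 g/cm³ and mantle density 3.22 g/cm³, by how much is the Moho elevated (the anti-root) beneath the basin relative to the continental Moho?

By Archimedes' principle applied to the lithosphere: replacing crust with seawater at the top is compensated by replacing crust with mantle at the base: d (ρ_c − ρ_w) = a (ρ_m − ρ_c).
a = d (ρ_c − ρ_w)/(ρ_m − ρ_c) = 2.96 km × 1.8/0.39 = 13.7 km.

13.7 km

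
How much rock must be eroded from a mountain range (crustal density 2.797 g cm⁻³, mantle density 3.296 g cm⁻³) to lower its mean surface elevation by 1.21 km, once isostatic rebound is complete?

7.99 km

Net drop Δ = e − u = e − e ρ_c/ρ_m = e (ρ_m − ρ_c)/ρ_m.
e = Δ ρ_m/(ρ_m − ρ_c) = 1.21 km × 3.296/0.499 = 7.99 km.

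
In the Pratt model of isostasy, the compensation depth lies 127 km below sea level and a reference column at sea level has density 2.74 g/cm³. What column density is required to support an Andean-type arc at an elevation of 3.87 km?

2.66 g/cm³

Pratt balance: ρ_ref D = ρ (D + h).
ρ = ρ_ref D/(D + h) = 2.74 × 127 km/(127 km + 3.87 km) = 2.66 g/cm³.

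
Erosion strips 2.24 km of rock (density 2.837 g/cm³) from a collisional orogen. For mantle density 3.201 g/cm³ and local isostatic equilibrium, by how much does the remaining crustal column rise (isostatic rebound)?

1.99 km

Unloading: uplift u = e ρ_c/ρ_m = 2.24 km × 2.837/3.201 = 1.99 km.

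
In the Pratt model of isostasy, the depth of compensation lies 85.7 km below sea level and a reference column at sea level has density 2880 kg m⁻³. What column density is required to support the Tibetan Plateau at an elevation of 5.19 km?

Pratt balance: ρ_ref D = ρ (D + h).
ρ = ρ_ref D/(D + h) = 2880 × 85.7 km/(85.7 km + 5.19 km) = 2720 kg m⁻³.

2720 kg m⁻³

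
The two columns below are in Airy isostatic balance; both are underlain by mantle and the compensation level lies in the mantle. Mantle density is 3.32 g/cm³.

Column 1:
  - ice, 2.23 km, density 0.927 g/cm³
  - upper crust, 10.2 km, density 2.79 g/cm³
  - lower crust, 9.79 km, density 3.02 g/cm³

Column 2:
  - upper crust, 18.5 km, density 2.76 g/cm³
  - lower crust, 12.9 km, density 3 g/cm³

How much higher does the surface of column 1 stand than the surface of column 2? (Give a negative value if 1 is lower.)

For any compensation level in the mantle, the mantle terms cancel and isostasy reduces to e = (Σt_1 − Σt_2) − (Σ(ρt)_1 − Σ(ρt)_2) / ρ_m.
Σt_1 = 22.22 km; Σt_2 = 31.4 km; Σ(ρt)_1 = 60.09101; Σ(ρt)_2 = 89.76 (in km·g/cm³).
e = (22.22 − 31.4) − (60.09101 − 89.76) / 3.32 = −0.244 km.

−0.244 km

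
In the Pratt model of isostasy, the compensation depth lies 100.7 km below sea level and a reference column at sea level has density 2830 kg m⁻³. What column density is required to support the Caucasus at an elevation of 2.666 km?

2760 kg m⁻³

Pratt balance: ρ_ref D = ρ (D + h).
ρ = ρ_ref D/(D + h) = 2830 × 100.7 km/(100.7 km + 2.666 km) = 2760 kg m⁻³.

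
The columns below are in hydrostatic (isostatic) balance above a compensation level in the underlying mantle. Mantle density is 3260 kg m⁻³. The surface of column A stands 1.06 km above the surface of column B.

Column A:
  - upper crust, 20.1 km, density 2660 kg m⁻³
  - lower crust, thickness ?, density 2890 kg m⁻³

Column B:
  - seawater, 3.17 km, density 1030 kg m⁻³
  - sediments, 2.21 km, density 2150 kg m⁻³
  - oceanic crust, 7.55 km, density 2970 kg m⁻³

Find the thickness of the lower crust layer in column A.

8.4 km

Take the compensation level at the base of the deeper column (depth z_c below the surface of column A) and equate Σ ρ_i t_i down to z_c; mantle fills any gap and the z_c terms cancel.
Column A: 20.1×2660 + x×2890 + (z_c − 20.1 − x)×3260
Column B: 1.06×0 + 3.17×1030 + 2.21×2150 + 7.55×2970 + (z_c − 1.06 − 12.93)×3260
The z_c×3260 term appears on both sides and cancels. Collect the known terms of each column as K = Σ(ρt)_known − 3260 × (depth of known layers): K_A = 53466 − 3260×20.1 = −12060; K_B = 30440.1 − 3260×(1.06 + 12.93) = −15167.3.
Balance: K_A − x×(3260 − 2890) = K_B, so x = (K_A − K_B)/(3260 − 2890) = 3107.3/370 = 8.4 km.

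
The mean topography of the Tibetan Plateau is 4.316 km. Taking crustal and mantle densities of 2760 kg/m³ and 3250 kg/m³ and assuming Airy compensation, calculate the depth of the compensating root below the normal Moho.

24.3 km

For local isostatic compensation: the weight of the topography is balanced by the buoyancy of the root, ρ_c h = (ρ_m − ρ_c) r.
r = h · ρ_c / (ρ_m − ρ_c) = 4.316 km × 2760 / (3250 − 2760) = 24.3 km.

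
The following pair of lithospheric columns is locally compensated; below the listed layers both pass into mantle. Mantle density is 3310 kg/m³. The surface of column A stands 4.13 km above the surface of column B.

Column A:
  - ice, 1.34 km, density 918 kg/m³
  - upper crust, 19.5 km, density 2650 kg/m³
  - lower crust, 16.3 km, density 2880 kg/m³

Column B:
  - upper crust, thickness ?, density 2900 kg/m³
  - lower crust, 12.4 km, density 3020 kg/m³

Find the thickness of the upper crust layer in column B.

Take the compensation level at the base of the deeper column (depth z_c below the surface of column A) and equate Σ ρ_i t_i down to z_c; mantle fills any gap and the z_c terms cancel.
Column A: 1.34×918 + 19.5×2650 + 16.3×2880 + (z_c − 37.14)×3310
Column B: 4.13×0 + x×2900 + 12.4×3020 + (z_c − 4.13 − 12.4 − x)×3310
The z_c×3310 term appears on both sides and cancels. Collect the known terms of each column as K = Σ(ρt)_known − 3310 × (depth of known layers): K_A = 99849.12 − 3310×37.14 = −23084.28; K_B = 37448 − 3310×(4.13 + 12.4) = −17266.3.
Balance: K_A = K_B − x×(3310 − 2900), so x = (K_B − K_A)/(3310 − 2900) = 5817.98/410 = 14.2 km.

14.2 km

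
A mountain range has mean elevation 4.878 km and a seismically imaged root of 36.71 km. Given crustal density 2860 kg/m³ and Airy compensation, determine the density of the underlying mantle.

Airy balance: ρ_c h = (ρ_m − ρ_c) r → ρ_m = ρ_c (1 + h/r).
ρ_m = 2860 × (1 + 4.878 km/36.71 km) = 3240 kg/m³.

3240 kg/m³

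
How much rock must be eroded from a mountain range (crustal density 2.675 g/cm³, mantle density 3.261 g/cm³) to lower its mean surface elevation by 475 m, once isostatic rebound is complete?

2640 m

Net drop Δ = e − u = e − e ρ_c/ρ_m = e (ρ_m − ρ_c)/ρ_m.
e = Δ ρ_m/(ρ_m − ρ_c) = 475 m × 3.261/0.586 = 2640 m.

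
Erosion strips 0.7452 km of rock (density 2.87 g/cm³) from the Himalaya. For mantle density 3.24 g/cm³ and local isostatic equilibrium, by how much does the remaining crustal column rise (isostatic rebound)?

0.66 km

Unloading: uplift u = e ρ_c/ρ_m = 0.7452 km × 2.87/3.24 = 0.66 km.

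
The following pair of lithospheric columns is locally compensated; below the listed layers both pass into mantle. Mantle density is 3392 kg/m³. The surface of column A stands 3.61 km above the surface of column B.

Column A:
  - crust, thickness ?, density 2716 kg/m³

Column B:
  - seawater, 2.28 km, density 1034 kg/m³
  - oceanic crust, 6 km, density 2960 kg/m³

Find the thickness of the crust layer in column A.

Take the compensation level at the base of the deeper column (depth z_c below the surface of column A) and equate Σ ρ_i t_i down to z_c; mantle fills any gap and the z_c terms cancel.
Column A: x×2716 + (z_c − 0 − x)×3392
Column B: 3.61×0 + 2.28×1034 + 6×2960 + (z_c − 3.61 − 8.28)×3392
The z_c×3392 term appears on both sides and cancels. Collect the known terms of each column as K = Σ(ρt)_known − 3392 × (depth of known layers): K_A = 0 − 3392×0 = 0; K_B = 20117.52 − 3392×(3.61 + 8.28) = −20213.36.
Balance: K_A − x×(3392 − 2716) = K_B, so x = (K_A − K_B)/(3392 − 2716) = 20213.4/676 = 29.9 km.

29.9 km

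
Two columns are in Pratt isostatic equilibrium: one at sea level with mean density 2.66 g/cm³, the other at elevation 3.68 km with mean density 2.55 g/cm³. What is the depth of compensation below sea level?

ρ_ref D = ρ (D + h) → D (ρ_ref − ρ) = ρ h.
D = ρ h/(ρ_ref − ρ) = 2.55 × 3.68 km/(2.66 − 2.55) = 85.3 km.

85.3 km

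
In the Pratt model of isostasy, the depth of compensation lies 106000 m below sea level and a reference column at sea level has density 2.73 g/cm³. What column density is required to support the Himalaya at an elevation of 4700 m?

2.61 g/cm³

Pratt balance: ρ_ref D = ρ (D + h).
ρ = ρ_ref D/(D + h) = 2.73 × 106000 m/(106000 m + 4700 m) = 2.61 g/cm³.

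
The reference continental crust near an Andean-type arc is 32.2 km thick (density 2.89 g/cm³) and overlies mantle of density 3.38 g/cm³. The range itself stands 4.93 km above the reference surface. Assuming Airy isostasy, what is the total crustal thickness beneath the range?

Root depth r = h ρ_c / (ρ_m − ρ_c) = 4.93 km × 2.89 / 0.49 = 29.08 km.
Total thickness = T + h + r = 32.2 km + 4.93 km + 29.08 km = 66.2 km.

66.2 km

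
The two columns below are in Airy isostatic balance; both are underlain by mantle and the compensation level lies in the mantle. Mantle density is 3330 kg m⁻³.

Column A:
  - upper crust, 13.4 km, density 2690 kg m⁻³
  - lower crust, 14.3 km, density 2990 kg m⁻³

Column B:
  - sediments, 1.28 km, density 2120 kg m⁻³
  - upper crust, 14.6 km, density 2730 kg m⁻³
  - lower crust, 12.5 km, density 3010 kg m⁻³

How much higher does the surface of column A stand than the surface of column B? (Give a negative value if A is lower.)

For any compensation level in the mantle, the mantle terms cancel and isostasy reduces to e = (Σt_A − Σt_B) − (Σ(ρt)_A − Σ(ρt)_B) / ρ_m.
Σt_A = 27.7 km; Σt_B = 28.38 km; Σ(ρt)_A = 78803; Σ(ρt)_B = 80196.6 (in km·kg m⁻³).
e = (27.7 − 28.38) − (78803 − 80196.6) / 3330 = −0.262 km.

−0.262 km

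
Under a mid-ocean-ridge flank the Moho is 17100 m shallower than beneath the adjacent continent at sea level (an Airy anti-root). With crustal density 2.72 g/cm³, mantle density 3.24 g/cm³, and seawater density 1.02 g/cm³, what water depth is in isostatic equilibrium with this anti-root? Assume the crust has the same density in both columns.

5230 m

Replacing a thickness d of crust by seawater at the top must be balanced by replacing crust with mantle at the base: d (ρ_c − ρ_w) = a (ρ_m − ρ_c).
d = a (ρ_m − ρ_c)/(ρ_c − ρ_w) = 17100 m × 0.52/1.7 = 5230 m.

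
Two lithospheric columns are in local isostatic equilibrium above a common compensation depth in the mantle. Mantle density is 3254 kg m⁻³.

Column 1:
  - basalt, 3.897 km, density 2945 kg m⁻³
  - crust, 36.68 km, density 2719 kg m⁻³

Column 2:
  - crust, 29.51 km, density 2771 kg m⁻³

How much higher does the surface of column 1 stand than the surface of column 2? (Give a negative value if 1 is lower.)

For any compensation level in the mantle, the mantle terms cancel and isostasy reduces to e = (Σt_1 − Σt_2) − (Σ(ρt)_1 − Σ(ρt)_2) / ρ_m.
Σt_1 = 40.577 km; Σt_2 = 29.51 km; Σ(ρt)_1 = 111209.585; Σ(ρt)_2 = 81772.21 (in km·kg m⁻³).
e = (40.577 − 29.51) − (111209.585 − 81772.21) / 3254 = 2.02 km.

2.02 km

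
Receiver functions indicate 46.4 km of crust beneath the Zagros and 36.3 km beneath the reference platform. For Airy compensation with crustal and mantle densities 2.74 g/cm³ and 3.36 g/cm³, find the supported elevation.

1.86 km

Excess crust Δ = 46.4 km − 36.3 km = 10.1 km, split between elevation h and root r with h + r = Δ.
Airy balance ρ_c h = (ρ_m − ρ_c) r gives r = h ρ_c/(ρ_m − ρ_c), so h (1 + ρ_c/(ρ_m − ρ_c)) = Δ, i.e. h = Δ (ρ_m − ρ_c)/ρ_m.
h = 10.1 km × 0.62/3.36 = 1.86 km.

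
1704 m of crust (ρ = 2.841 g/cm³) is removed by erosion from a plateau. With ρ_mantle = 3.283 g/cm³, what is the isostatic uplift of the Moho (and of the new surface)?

1470 m

Unloading: uplift u = e ρ_c/ρ_m = 1704 m × 2.841/3.283 = 1470 m.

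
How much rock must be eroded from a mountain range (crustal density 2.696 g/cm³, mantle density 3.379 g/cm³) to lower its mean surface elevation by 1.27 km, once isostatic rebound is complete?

Net drop Δ = e − u = e − e ρ_c/ρ_m = e (ρ_m − ρ_c)/ρ_m.
e = Δ ρ_m/(ρ_m − ρ_c) = 1.27 km × 3.379/0.683 = 6.28 km.

6.28 km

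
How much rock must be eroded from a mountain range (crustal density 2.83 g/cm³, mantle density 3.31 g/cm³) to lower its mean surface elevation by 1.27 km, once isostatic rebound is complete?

8.76 km

Net drop Δ = e − u = e − e ρ_c/ρ_m = e (ρ_m − ρ_c)/ρ_m.
e = Δ ρ_m/(ρ_m − ρ_c) = 1.27 km × 3.31/0.48 = 8.76 km.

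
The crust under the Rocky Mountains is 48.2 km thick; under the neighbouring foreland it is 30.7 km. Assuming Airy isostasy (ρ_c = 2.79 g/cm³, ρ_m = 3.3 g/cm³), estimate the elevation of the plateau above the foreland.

2.7 km

Excess crust Δ = 48.2 km − 30.7 km = 17.5 km, split between elevation h and root r with h + r = Δ.
Airy balance ρ_c h = (ρ_m − ρ_c) r gives r = h ρ_c/(ρ_m − ρ_c), so h (1 + ρ_c/(ρ_m − ρ_c)) = Δ, i.e. h = Δ (ρ_m − ρ_c)/ρ_m.
h = 17.5 km × 0.51/3.3 = 2.7 km.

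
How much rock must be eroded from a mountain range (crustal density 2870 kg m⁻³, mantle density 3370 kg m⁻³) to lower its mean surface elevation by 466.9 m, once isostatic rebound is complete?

Net drop Δ = e − u = e − e ρ_c/ρ_m = e (ρ_m − ρ_c)/ρ_m.
e = Δ ρ_m/(ρ_m − ρ_c) = 466.9 m × 3370/500 = 3150 m.

3150 m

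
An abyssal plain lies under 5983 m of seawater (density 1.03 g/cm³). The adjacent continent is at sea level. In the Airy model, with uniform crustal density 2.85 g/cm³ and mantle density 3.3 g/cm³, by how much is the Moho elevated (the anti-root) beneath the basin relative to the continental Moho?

24200 m

Equating mass per unit area of the two columns: replacing crust with seawater at the top is compensated by replacing crust with mantle at the base: d (ρ_c − ρ_w) = a (ρ_m − ρ_c).
a = d (ρ_c − ρ_w)/(ρ_m − ρ_c) = 5983 m × 1.82/0.45 = 24200 m.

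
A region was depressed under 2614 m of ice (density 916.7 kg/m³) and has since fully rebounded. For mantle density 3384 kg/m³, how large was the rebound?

708 m

Removing the load lets mantle flow back in; uplift u satisfies ρ_ice t = ρ_m u.
u = t ρ_ice/ρ_m = 2614 m × 916.7/3384 = 708 m.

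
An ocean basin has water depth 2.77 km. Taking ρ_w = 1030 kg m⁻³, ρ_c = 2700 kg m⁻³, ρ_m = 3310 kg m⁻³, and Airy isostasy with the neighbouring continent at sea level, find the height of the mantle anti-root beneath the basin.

For local isostatic compensation: replacing crust with seawater at the top is compensated by replacing crust with mantle at the base: d (ρ_c − ρ_w) = a (ρ_m − ρ_c).
a = d (ρ_c − ρ_w)/(ρ_m − ρ_c) = 2.77 km × 1670/610 = 7.58 km.

7.58 km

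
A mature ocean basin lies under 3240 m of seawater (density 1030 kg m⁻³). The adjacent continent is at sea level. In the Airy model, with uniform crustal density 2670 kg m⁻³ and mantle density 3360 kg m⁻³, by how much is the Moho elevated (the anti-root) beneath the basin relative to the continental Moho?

7700 m

By Archimedes' principle applied to the lithosphere: replacing crust with seawater at the top is compensated by replacing crust with mantle at the base: d (ρ_c − ρ_w) = a (ρ_m − ρ_c).
a = d (ρ_c − ρ_w)/(ρ_m − ρ_c) = 3240 m × 1640/690 = 7700 m.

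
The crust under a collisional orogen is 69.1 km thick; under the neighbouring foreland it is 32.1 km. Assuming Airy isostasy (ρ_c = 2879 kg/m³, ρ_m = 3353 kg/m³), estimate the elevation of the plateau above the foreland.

5.23 km

Excess crust Δ = 69.1 km − 32.1 km = 37 km, split between elevation h and root r with h + r = Δ.
Airy balance ρ_c h = (ρ_m − ρ_c) r gives r = h ρ_c/(ρ_m − ρ_c), so h (1 + ρ_c/(ρ_m − ρ_c)) = Δ, i.e. h = Δ (ρ_m − ρ_c)/ρ_m.
h = 37 km × 474/3353 = 5.23 km.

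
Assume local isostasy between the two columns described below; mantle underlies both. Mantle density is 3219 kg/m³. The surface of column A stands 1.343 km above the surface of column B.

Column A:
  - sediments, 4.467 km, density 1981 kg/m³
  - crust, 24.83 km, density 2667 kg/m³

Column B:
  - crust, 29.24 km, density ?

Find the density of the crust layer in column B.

Take the compensation level at the base of the deeper column (depth z_c below the surface of column A) and equate Σ ρ_i t_i down to z_c; mantle fills any gap and the z_c terms cancel.
Column A: 4.467×1981 + 24.83×2667 + (z_c − 29.297)×3219
Column B: 1.343×0 + 29.24×ρ + (z_c − 1.343 − 29.24)×3219
The z_c×3219 term appears on both sides and cancels. Collect the known terms of each column as K = Σ(ρt)_known − 3219 × (depth of known layers): K_A = 75070.737 − 3219×29.297 = −19236.306; K_B = 0 − 3219×(1.343 + 29.24) = −98446.677.
Balance: K_A = K_B + 29.24×ρ, so ρ = (K_A − K_B)/29.24 = 79210.4/29.24 = 2710 kg/m³.

2710 kg/m³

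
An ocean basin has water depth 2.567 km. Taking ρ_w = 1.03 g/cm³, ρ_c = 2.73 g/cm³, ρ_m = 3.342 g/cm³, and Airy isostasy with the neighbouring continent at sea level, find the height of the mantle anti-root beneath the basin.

Isostatic balance requires: replacing crust with seawater at the top is compensated by replacing crust with mantle at the base: d (ρ_c − ρ_w) = a (ρ_m − ρ_c).
a = d (ρ_c − ρ_w)/(ρ_m − ρ_c) = 2.567 km × 1.7/0.612 = 7.13 km.

7.13 km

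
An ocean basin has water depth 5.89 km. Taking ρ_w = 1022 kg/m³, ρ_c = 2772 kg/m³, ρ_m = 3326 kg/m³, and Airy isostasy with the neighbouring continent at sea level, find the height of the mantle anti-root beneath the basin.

Isostatic balance requires: replacing crust with seawater at the top is compensated by replacing crust with mantle at the base: d (ρ_c − ρ_w) = a (ρ_m − ρ_c).
a = d (ρ_c − ρ_w)/(ρ_m − ρ_c) = 5.89 km × 1750/554 = 18.6 km.

18.6 km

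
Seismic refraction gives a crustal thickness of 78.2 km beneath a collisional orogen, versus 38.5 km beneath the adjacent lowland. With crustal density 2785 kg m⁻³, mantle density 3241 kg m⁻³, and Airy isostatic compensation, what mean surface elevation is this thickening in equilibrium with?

Excess crust Δ = 78.2 km − 38.5 km = 39.7 km, split between elevation h and root r with h + r = Δ.
Airy balance ρ_c h = (ρ_m − ρ_c) r gives r = h ρ_c/(ρ_m − ρ_c), so h (1 + ρ_c/(ρ_m − ρ_c)) = Δ, i.e. h = Δ (ρ_m − ρ_c)/ρ_m.
h = 39.7 km × 456/3241 = 5.59 km.

5.59 km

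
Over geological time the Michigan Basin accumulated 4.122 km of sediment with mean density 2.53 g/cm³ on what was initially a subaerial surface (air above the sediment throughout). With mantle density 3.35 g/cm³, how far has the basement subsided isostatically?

Subaerial load: s = t ρ_sed / ρ_m = 4.122 km × 2.53/3.35 = 3.11 km.

3.11 km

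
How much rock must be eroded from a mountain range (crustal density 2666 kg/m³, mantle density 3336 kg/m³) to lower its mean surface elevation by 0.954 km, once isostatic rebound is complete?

Net drop Δ = e − u = e − e ρ_c/ρ_m = e (ρ_m − ρ_c)/ρ_m.
e = Δ ρ_m/(ρ_m − ρ_c) = 0.954 km × 3336/670 = 4.75 km.

4.75 km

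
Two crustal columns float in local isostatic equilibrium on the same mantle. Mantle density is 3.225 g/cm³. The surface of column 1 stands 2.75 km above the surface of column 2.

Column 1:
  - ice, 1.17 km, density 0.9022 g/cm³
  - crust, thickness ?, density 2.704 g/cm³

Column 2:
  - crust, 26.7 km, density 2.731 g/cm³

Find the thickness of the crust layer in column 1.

37.1 km

Take the compensation level at the base of the deeper column (depth z_c below the surface of column 1) and equate Σ ρ_i t_i down to z_c; mantle fills any gap and the z_c terms cancel.
Column 1: 1.17×0.9022 + x×2.704 + (z_c − 1.17 − x)×3.225
Column 2: 2.75×0 + 26.7×2.731 + (z_c − 2.75 − 26.7)×3.225
The z_c×3.225 term appears on both sides and cancels. Collect the known terms of each column as K = Σ(ρt)_known − 3.225 × (depth of known layers): K_1 = 1.055574 − 3.225×1.17 = −2.717676; K_2 = 72.9177 − 3.225×(2.75 + 26.7) = −22.05855.
Balance: K_1 − x×(3.225 − 2.704) = K_2, so x = (K_1 − K_2)/(3.225 − 2.704) = 19.3409/0.521 = 37.1 km.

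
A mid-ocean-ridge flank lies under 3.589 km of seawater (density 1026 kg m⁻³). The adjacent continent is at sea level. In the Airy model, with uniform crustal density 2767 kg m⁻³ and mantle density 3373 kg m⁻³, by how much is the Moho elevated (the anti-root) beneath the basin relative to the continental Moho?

10.3 km

Balancing pressure at the compensation depth: replacing crust with seawater at the top is compensated by replacing crust with mantle at the base: d (ρ_c − ρ_w) = a (ρ_m − ρ_c).
a = d (ρ_c − ρ_w)/(ρ_m − ρ_c) = 3.589 km × 1741/606 = 10.3 km.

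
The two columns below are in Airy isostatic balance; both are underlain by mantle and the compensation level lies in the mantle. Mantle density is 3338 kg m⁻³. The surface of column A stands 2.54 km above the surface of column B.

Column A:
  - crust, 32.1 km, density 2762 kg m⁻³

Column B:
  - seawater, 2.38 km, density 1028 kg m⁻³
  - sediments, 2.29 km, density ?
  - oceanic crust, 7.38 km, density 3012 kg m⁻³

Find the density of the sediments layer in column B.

Take the compensation level at the base of the deeper column (depth z_c below the surface of column A) and equate Σ ρ_i t_i down to z_c; mantle fills any gap and the z_c terms cancel.
Column A: 32.1×2762 + (z_c − 32.1)×3338
Column B: 2.54×0 + 2.38×1028 + 2.29×ρ + 7.38×3012 + (z_c − 2.54 − 12.05)×3338
The z_c×3338 term appears on both sides and cancels. Collect the known terms of each column as K = Σ(ρt)_known − 3338 × (depth of known layers): K_A = 88660.2 − 3338×32.1 = −18489.6; K_B = 24675.2 − 3338×(2.54 + 12.05) = −24026.22.
Balance: K_A = K_B + 2.29×ρ, so ρ = (K_A − K_B)/2.29 = 5536.62/2.29 = 2420 kg m⁻³.

2420 kg m⁻³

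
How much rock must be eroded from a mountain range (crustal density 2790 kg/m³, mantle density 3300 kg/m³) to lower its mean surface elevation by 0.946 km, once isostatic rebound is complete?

6.12 km

Net drop Δ = e − u = e − e ρ_c/ρ_m = e (ρ_m − ρ_c)/ρ_m.
e = Δ ρ_m/(ρ_m − ρ_c) = 0.946 km × 3300/510 = 6.12 km.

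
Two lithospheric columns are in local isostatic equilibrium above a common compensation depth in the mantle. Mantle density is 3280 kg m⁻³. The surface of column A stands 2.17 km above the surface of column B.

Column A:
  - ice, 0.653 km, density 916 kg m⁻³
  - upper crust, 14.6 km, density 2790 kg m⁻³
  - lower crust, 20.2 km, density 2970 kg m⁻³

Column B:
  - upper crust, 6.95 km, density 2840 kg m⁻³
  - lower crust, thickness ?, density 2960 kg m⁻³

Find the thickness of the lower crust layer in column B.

Take the compensation level at the base of the deeper column (depth z_c below the surface of column A) and equate Σ ρ_i t_i down to z_c; mantle fills any gap and the z_c terms cancel.
Column A: 0.653×916 + 14.6×2790 + 20.2×2970 + (z_c − 35.453)×3280
Column B: 2.17×0 + 6.95×2840 + x×2960 + (z_c − 2.17 − 6.95 − x)×3280
The z_c×3280 term appears on both sides and cancels. Collect the known terms of each column as K = Σ(ρt)_known − 3280 × (depth of known layers): K_A = 101326.148 − 3280×35.453 = −14959.692; K_B = 19738 − 3280×(2.17 + 6.95) = −10175.6.
Balance: K_A = K_B − x×(3280 − 2960), so x = (K_B − K_A)/(3280 − 2960) = 4784.09/320 = 15 km.

15 km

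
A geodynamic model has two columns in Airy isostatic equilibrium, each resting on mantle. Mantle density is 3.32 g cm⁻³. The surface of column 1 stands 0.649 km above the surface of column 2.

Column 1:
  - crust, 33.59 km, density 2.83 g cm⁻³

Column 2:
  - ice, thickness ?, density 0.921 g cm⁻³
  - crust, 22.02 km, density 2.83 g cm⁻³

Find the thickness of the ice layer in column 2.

Take the compensation level at the base of the deeper column (depth z_c below the surface of column 1) and equate Σ ρ_i t_i down to z_c; mantle fills any gap and the z_c terms cancel.
Column 1: 33.59×2.83 + (z_c − 33.59)×3.32
Column 2: 0.649×0 + x×0.921 + 22.02×2.83 + (z_c − 0.649 − 22.02 − x)×3.32
The z_c×3.32 term appears on both sides and cancels. Collect the known terms of each column as K = Σ(ρt)_known − 3.32 × (depth of known layers): K_1 = 95.0597 − 3.32×33.59 = −16.4591; K_2 = 62.3166 − 3.32×(0.649 + 22.02) = −12.94448.
Balance: K_1 = K_2 − x×(3.32 − 0.921), so x = (K_2 − K_1)/(3.32 − 0.921) = 3.51462/2.399 = 1.47 km.

1.47 km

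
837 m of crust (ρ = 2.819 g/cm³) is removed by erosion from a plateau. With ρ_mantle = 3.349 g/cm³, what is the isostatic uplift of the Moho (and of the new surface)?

705 m

Unloading: uplift u = e ρ_c/ρ_m = 837 m × 2.819/3.349 = 705 m.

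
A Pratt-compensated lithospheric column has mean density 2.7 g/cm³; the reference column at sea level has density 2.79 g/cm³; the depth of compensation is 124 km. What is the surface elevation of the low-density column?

4.13 km

ρ_ref D = ρ (D + h) → h = D (ρ_ref − ρ)/ρ.
h = 124 km × (2.79 − 2.7)/2.7 = 4.13 km.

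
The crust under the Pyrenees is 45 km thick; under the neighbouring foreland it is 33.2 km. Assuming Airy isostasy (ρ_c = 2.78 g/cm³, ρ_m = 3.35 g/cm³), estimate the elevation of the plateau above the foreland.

2.01 km

Excess crust Δ = 45 km − 33.2 km = 11.8 km, split between elevation h and root r with h + r = Δ.
Airy balance ρ_c h = (ρ_m − ρ_c) r gives r = h ρ_c/(ρ_m − ρ_c), so h (1 + ρ_c/(ρ_m − ρ_c)) = Δ, i.e. h = Δ (ρ_m − ρ_c)/ρ_m.
h = 11.8 km × 0.57/3.35 = 2.01 km.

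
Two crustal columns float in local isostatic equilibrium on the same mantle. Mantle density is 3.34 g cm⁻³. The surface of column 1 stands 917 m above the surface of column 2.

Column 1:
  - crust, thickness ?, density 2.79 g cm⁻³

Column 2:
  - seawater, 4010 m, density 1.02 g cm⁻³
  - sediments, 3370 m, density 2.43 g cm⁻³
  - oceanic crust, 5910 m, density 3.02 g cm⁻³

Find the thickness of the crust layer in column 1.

31500 m

Take the compensation level at the base of the deeper column (depth z_c below the surface of column 1) and equate Σ ρ_i t_i down to z_c; mantle fills any gap and the z_c terms cancel.
Column 1: x×2.79 + (z_c − 0 − x)×3.34
Column 2: 917×0 + 4010×1.02 + 3370×2.43 + 5910×3.02 + (z_c − 917 − 13290)×3.34
The z_c×3.34 term appears on both sides and cancels. Collect the known terms of each column as K = Σ(ρt)_known − 3.34 × (depth of known layers): K_1 = 0 − 3.34×0 = 0; K_2 = 30127.5 − 3.34×(917 + 13290) = −17323.88.
Balance: K_1 − x×(3.34 − 2.79) = K_2, so x = (K_1 − K_2)/(3.34 − 2.79) = 17323.9/0.55 = 31500 m.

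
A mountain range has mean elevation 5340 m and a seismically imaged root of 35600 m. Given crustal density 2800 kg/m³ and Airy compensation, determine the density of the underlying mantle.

3220 kg/m³

Airy balance: ρ_c h = (ρ_m − ρ_c) r → ρ_m = ρ_c (1 + h/r).
ρ_m = 2800 × (1 + 5340 m/35600 m) = 3220 kg/m³.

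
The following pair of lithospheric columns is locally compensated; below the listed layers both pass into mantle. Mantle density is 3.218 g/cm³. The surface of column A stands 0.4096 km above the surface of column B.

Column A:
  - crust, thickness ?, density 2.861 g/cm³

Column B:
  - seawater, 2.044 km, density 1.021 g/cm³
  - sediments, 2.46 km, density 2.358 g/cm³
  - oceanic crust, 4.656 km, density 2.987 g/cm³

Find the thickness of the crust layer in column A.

Take the compensation level at the base of the deeper column (depth z_c below the surface of column A) and equate Σ ρ_i t_i down to z_c; mantle fills any gap and the z_c terms cancel.
Column A: x×2.861 + (z_c − 0 − x)×3.218
Column B: 0.4096×0 + 2.044×1.021 + 2.46×2.358 + 4.656×2.987 + (z_c − 0.4096 − 9.16)×3.218
The z_c×3.218 term appears on both sides and cancels. Collect the known terms of each column as K = Σ(ρt)_known − 3.218 × (depth of known layers): K_A = 0 − 3.218×0 = 0; K_B = 21.795076 − 3.218×(0.4096 + 9.16) = −8.9998968.
Balance: K_A − x×(3.218 − 2.861) = K_B, so x = (K_A − K_B)/(3.218 − 2.861) = 8.9999/0.357 = 25.2 km.

25.2 km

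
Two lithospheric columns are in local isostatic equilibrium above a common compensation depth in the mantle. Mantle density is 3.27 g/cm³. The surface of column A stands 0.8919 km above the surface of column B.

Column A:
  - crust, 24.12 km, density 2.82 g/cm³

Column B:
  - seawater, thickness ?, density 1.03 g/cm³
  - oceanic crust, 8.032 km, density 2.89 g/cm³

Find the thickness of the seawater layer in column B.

2.18 km

Take the compensation level at the base of the deeper column (depth z_c below the surface of column A) and equate Σ ρ_i t_i down to z_c; mantle fills any gap and the z_c terms cancel.
Column A: 24.12×2.82 + (z_c − 24.12)×3.27
Column B: 0.8919×0 + x×1.03 + 8.032×2.89 + (z_c − 0.8919 − 8.032 − x)×3.27
The z_c×3.27 term appears on both sides and cancels. Collect the known terms of each column as K = Σ(ρt)_known − 3.27 × (depth of known layers): K_A = 68.0184 − 3.27×24.12 = −10.854; K_B = 23.21248 − 3.27×(0.8919 + 8.032) = −5.968673.
Balance: K_A = K_B − x×(3.27 − 1.03), so x = (K_B − K_A)/(3.27 − 1.03) = 4.88533/2.24 = 2.18 km.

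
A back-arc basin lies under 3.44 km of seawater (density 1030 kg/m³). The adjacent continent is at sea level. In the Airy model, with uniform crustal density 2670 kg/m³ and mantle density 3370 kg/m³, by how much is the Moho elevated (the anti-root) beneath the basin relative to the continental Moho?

For local isostatic compensation: replacing crust with seawater at the top is compensated by replacing crust with mantle at the base: d (ρ_c − ρ_w) = a (ρ_m − ρ_c).
a = d (ρ_c − ρ_w)/(ρ_m − ρ_c) = 3.44 km × 1640/700 = 8.06 km.

8.06 km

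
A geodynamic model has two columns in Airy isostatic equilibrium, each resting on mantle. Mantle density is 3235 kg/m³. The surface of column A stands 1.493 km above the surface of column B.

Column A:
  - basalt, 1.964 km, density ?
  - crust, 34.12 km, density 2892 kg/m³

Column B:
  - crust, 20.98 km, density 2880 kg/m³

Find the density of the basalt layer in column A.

Take the compensation level at the base of the deeper column (depth z_c below the surface of column A) and equate Σ ρ_i t_i down to z_c; mantle fills any gap and the z_c terms cancel.
Column A: 1.964×ρ + 34.12×2892 + (z_c − 36.084)×3235
Column B: 1.493×0 + 20.98×2880 + (z_c − 1.493 − 20.98)×3235
The z_c×3235 term appears on both sides and cancels. Collect the known terms of each column as K = Σ(ρt)_known − 3235 × (depth of known layers): K_A = 98675.04 − 3235×36.084 = −18056.7; K_B = 60422.4 − 3235×(1.493 + 20.98) = −12277.755.
Balance: K_A + 1.964×ρ = K_B, so ρ = (K_B − K_A)/1.964 = 5778.94/1.964 = 2940 kg/m³.

2940 kg/m³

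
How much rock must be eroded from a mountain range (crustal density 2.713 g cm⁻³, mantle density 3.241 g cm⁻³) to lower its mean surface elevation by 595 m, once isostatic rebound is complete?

Net drop Δ = e − u = e − e ρ_c/ρ_m = e (ρ_m − ρ_c)/ρ_m.
e = Δ ρ_m/(ρ_m − ρ_c) = 595 m × 3.241/0.528 = 3650 m.

3650 m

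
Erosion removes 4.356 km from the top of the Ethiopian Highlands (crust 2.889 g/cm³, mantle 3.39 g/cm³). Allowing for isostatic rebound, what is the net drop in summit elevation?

Rebound u = e ρ_c/ρ_m = 4.356 km × 2.889/3.39 = 3.712 km.
Net surface drop = e − u = 4.356 km − 3.712 km = e (ρ_m − ρ_c)/ρ_m = 0.644 km.

0.644 km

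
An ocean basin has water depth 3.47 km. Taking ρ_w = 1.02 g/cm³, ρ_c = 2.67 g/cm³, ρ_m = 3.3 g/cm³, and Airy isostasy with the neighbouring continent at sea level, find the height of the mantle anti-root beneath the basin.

Balancing pressure at the compensation depth: replacing crust with seawater at the top is compensated by replacing crust with mantle at the base: d (ρ_c − ρ_w) = a (ρ_m − ρ_c).
a = d (ρ_c − ρ_w)/(ρ_m − ρ_c) = 3.47 km × 1.65/0.63 = 9.09 km.

9.09 km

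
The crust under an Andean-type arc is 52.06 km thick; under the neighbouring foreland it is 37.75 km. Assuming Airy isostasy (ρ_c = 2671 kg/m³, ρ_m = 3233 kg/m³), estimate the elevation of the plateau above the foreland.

Excess crust Δ = 52.06 km − 37.75 km = 14.31 km, split between elevation h and root r with h + r = Δ.
Airy balance ρ_c h = (ρ_m − ρ_c) r gives r = h ρ_c/(ρ_m − ρ_c), so h (1 + ρ_c/(ρ_m − ρ_c)) = Δ, i.e. h = Δ (ρ_m − ρ_c)/ρ_m.
h = 14.31 km × 562/3233 = 2.49 km.

2.49 km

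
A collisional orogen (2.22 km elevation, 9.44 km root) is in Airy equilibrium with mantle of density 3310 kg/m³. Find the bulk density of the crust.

2680 kg/m³

ρ_c h = (ρ_m − ρ_c) r → ρ_c (h + r) = ρ_m r → ρ_c = ρ_m r / (h + r).
ρ_c = 3310 × 9.44 km / (2.22 km + 9.44 km) = 2680 kg/m³.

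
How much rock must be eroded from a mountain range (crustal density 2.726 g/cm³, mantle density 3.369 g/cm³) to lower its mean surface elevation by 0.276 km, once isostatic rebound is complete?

Net drop Δ = e − u = e − e ρ_c/ρ_m = e (ρ_m − ρ_c)/ρ_m.
e = Δ ρ_m/(ρ_m − ρ_c) = 0.276 km × 3.369/0.643 = 1.45 km.

1.45 km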